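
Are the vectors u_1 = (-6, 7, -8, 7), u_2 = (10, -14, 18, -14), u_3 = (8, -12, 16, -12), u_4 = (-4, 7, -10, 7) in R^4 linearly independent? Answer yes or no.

Form the matrix with these vectors as rows and row reduce.
R2 ← R2 + (5/3)·R1: [0, -7/3, 14/3, -7/3]
R3 ← R3 + (4/3)·R1: [0, -8/3, 16/3, -8/3]
R4 ← R4 − (2/3)·R1: [0, 7/3, -14/3, 7/3]
R3 ← R3 − (8/7)·R2: [0, 0, 0, 0]
R4 ← R4 + R2: [0, 0, 0, 0]
2 nonzero rows, so the 4 vectors span a space of dimension 2.
Since 2 < 4, the vectors are linearly dependent.

no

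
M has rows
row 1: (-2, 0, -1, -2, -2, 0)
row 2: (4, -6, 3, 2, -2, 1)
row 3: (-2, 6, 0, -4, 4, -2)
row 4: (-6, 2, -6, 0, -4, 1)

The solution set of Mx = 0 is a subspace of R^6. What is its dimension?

3

Row reduce to echelon form.
R2 ← R2 + (2)·R1: [0, -6, 1, -2, -6, 1]
R3 ← R3 − R1: [0, 6, 1, -2, 6, -2]
R4 ← R4 − (3)·R1: [0, 2, -3, 6, 2, 1]
R3 ← R3 + R2: [0, 0, 2, -4, 0, -1]
R4 ← R4 + (1/3)·R2: [0, 0, -8/3, 16/3, 0, 4/3]
R4 ← R4 + (4/3)·R3: [0, 0, 0, 0, 0, 0]
3 nonzero rows, so rank(M) = 3.
M has 6 columns; by rank–nullity, nullity = 6 − 3 = 3.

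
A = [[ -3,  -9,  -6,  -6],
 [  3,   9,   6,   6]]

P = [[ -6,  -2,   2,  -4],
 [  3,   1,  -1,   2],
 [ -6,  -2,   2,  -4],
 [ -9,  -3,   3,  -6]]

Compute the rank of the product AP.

1

First compute AP:
[[ 81,  27, -27,  54],
 [-81, -27,  27, -54]]
Now row reduce the product.
R2 ← R2 + R1: [0, 0, 0, 0]
1 nonzero row, so rank(AP) = 1.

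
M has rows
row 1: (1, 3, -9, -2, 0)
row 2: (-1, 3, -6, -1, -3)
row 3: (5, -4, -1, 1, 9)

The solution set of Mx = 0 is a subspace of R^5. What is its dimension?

Row reduce to echelon form.
R2 ← R2 + R1: [0, 6, -15, -3, -3]
R3 ← R3 − (5)·R1: [0, -19, 44, 11, 9]
R3 ← R3 + (19/6)·R2: [0, 0, -7/2, 3/2, -1/2]
3 nonzero rows, so rank(M) = 3.
M has 5 columns; by rank–nullity, nullity = 5 − 3 = 2.

2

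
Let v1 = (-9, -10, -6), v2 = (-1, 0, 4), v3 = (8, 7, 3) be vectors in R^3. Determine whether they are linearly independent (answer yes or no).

Form the matrix with these vectors as rows and row reduce.
R2 ← R2 − (1/9)·R1: [0, 10/9, 14/3]
R3 ← R3 + (8/9)·R1: [0, -17/9, -7/3]
R3 ← R3 + (17/10)·R2: [0, 0, 28/5]
3 nonzero rows, so the 3 vectors span a space of dimension 3.
Since 3 = 3, the vectors are linearly independent.

yes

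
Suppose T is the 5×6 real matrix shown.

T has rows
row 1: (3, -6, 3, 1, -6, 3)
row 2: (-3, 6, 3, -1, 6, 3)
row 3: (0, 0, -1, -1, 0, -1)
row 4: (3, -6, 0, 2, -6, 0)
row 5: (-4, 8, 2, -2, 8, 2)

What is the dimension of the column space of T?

3

Row reduce to echelon form.
R2 ← R2 + R1: [0, 0, 6, 0, 0, 6]
R4 ← R4 − R1: [0, 0, -3, 1, 0, -3]
R5 ← R5 + (4/3)·R1: [0, 0, 6, -2/3, 0, 6]
R3 ← R3 + (1/6)·R2: [0, 0, 0, -1, 0, 0]
R4 ← R4 + (1/2)·R2: [0, 0, 0, 1, 0, 0]
R5 ← R5 − R2: [0, 0, 0, -2/3, 0, 0]
R4 ← R4 + R3: [0, 0, 0, 0, 0, 0]
R5 ← R5 − (2/3)·R3: [0, 0, 0, 0, 0, 0]
Echelon form has 3 nonzero rows, so rank(T) = 3.
The column space has dimension equal to the rank: 3.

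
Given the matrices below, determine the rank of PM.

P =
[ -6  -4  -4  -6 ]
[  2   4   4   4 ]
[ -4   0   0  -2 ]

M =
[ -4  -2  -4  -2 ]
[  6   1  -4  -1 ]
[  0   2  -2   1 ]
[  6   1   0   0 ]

2

First compute PM:
[[-36,  -6,  48,  12],
 [ 40,  12, -32,  -4],
 [  4,   6,  16,   8]]
Now row reduce the product.
R2 ← R2 + (10/9)·R1: [0, 16/3, 64/3, 28/3]
R3 ← R3 + (1/9)·R1: [0, 16/3, 64/3, 28/3]
R3 ← R3 − R2: [0, 0, 0, 0]
2 nonzero rows, so rank(PM) = 2.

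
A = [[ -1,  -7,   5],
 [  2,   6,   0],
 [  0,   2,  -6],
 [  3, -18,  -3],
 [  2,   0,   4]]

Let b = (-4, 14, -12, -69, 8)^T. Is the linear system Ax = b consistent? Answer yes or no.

Row reduce the augmented matrix [A | b].
R2 ← R2 + (2)·R1: [0, -8, 10, 6]
R4 ← R4 + (3)·R1: [0, -39, 12, -81]
R5 ← R5 + (2)·R1: [0, -14, 14, 0]
R3 ← R3 + (1/4)·R2: [0, 0, -7/2, -21/2]
R4 ← R4 − (39/8)·R2: [0, 0, -147/4, -441/4]
R5 ← R5 − (7/4)·R2: [0, 0, -7/2, -21/2]
R4 ← R4 − (21/2)·R3: [0, 0, 0, 0]
R5 ← R5 − R3: [0, 0, 0, 0]
The echelon form has 3 nonzero rows, and every pivot lies in the first 3 columns, so rank(A) = rank([A|b]) = 3.
The system is consistent.

yes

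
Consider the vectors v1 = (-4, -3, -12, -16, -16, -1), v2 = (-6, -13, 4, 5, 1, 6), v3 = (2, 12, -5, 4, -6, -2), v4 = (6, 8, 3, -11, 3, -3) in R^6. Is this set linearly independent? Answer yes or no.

Form the matrix with these vectors as rows and row reduce.
R2 ← R2 − (3/2)·R1: [0, -17/2, 22, 29, 25, 15/2]
R3 ← R3 + (1/2)·R1: [0, 21/2, -11, -4, -14, -5/2]
R4 ← R4 + (3/2)·R1: [0, 7/2, -15, -35, -21, -9/2]
R3 ← R3 + (21/17)·R2: [0, 0, 275/17, 541/17, 287/17, 115/17]
R4 ← R4 + (7/17)·R2: [0, 0, -101/17, -392/17, -182/17, -24/17]
R4 ← R4 + (101/275)·R3: [0, 0, 0, -3127/275, -1239/275, 59/55]
4 nonzero rows, so the 4 vectors span a space of dimension 4.
Since 4 = 4, the vectors are linearly independent.

yes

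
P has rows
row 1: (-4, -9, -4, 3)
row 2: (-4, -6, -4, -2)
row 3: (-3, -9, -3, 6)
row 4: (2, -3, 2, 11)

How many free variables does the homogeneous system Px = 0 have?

2

Row reduce to echelon form.
R2 ← R2 − R1: [0, 3, 0, -5]
R3 ← R3 − (3/4)·R1: [0, -9/4, 0, 15/4]
R4 ← R4 + (1/2)·R1: [0, -15/2, 0, 25/2]
R3 ← R3 + (3/4)·R2: [0, 0, 0, 0]
R4 ← R4 + (5/2)·R2: [0, 0, 0, 0]
2 nonzero rows, so rank(P) = 2.
P has 4 columns; by rank–nullity, nullity = 4 − 2 = 2.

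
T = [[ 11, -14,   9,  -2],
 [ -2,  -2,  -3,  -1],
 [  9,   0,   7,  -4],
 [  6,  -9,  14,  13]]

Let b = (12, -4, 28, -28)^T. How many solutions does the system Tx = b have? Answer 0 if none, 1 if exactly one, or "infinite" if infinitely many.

infinite

Row reduce the augmented matrix [T | b].
R2 ← R2 + (2/11)·R1: [0, -50/11, -15/11, -15/11, -20/11]
R3 ← R3 − (9/11)·R1: [0, 126/11, -4/11, -26/11, 200/11]
R4 ← R4 − (6/11)·R1: [0, -15/11, 100/11, 155/11, -380/11]
R3 ← R3 + (63/25)·R2: [0, 0, -19/5, -29/5, 68/5]
R4 ← R4 − (3/10)·R2: [0, 0, 19/2, 29/2, -34]
R4 ← R4 + (5/2)·R3: [0, 0, 0, 0, 0]
The echelon form has 3 nonzero rows, and every pivot lies in the first 4 columns, so rank(T) = rank([T|b]) = 3.
The system is consistent.
rank = 3 < 4 unknowns, so there are infinitely many solutions.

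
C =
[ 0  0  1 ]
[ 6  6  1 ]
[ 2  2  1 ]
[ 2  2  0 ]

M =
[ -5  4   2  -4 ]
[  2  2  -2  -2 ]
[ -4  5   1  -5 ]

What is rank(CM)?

First compute CM:
[[ -4,   5,   1,  -5],
 [-22,  41,   1, -41],
 [-10,  17,   1, -17],
 [ -6,  12,   0, -12]]
Now row reduce the product.
R2 ← R2 − (11/2)·R1: [0, 27/2, -9/2, -27/2]
R3 ← R3 − (5/2)·R1: [0, 9/2, -3/2, -9/2]
R4 ← R4 − (3/2)·R1: [0, 9/2, -3/2, -9/2]
R3 ← R3 − (1/3)·R2: [0, 0, 0, 0]
R4 ← R4 − (1/3)·R2: [0, 0, 0, 0]
2 nonzero rows, so rank(CM) = 2.

2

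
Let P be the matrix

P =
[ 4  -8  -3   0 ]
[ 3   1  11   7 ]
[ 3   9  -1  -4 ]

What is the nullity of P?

Row reduce to echelon form.
R2 ← R2 − (3/4)·R1: [0, 7, 53/4, 7]
R3 ← R3 − (3/4)·R1: [0, 15, 5/4, -4]
R3 ← R3 − (15/7)·R2: [0, 0, -190/7, -19]
3 nonzero rows, so rank(P) = 3.
P has 4 columns; by rank–nullity, nullity = 4 − 3 = 1.

1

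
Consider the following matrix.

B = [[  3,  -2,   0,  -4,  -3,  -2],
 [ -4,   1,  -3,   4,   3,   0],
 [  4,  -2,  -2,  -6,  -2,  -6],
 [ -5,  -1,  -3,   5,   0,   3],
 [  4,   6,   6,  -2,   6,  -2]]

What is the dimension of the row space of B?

3

Row reduce to echelon form.
R2 ← R2 + (4/3)·R1: [0, -5/3, -3, -4/3, -1, -8/3]
R3 ← R3 − (4/3)·R1: [0, 2/3, -2, -2/3, 2, -10/3]
R4 ← R4 + (5/3)·R1: [0, -13/3, -3, -5/3, -5, -1/3]
R5 ← R5 − (4/3)·R1: [0, 26/3, 6, 10/3, 10, 2/3]
R3 ← R3 + (2/5)·R2: [0, 0, -16/5, -6/5, 8/5, -22/5]
R4 ← R4 − (13/5)·R2: [0, 0, 24/5, 9/5, -12/5, 33/5]
R5 ← R5 + (26/5)·R2: [0, 0, -48/5, -18/5, 24/5, -66/5]
R4 ← R4 + (3/2)·R3: [0, 0, 0, 0, 0, 0]
R5 ← R5 − (3)·R3: [0, 0, 0, 0, 0, 0]
Echelon form has 3 nonzero rows, so rank(B) = 3.
The row space has dimension equal to the rank: 3.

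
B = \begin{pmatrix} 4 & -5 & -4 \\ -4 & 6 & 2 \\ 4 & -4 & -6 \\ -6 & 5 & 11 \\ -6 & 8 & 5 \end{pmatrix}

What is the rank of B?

Row reduce to echelon form.
R2 ← R2 + R1: [0, 1, -2]
R3 ← R3 − R1: [0, 1, -2]
R4 ← R4 + (3/2)·R1: [0, -5/2, 5]
R5 ← R5 + (3/2)·R1: [0, 1/2, -1]
R3 ← R3 − R2: [0, 0, 0]
R4 ← R4 + (5/2)·R2: [0, 0, 0]
R5 ← R5 − (1/2)·R2: [0, 0, 0]
Echelon form has 2 nonzero rows, so rank(B) = 2.

2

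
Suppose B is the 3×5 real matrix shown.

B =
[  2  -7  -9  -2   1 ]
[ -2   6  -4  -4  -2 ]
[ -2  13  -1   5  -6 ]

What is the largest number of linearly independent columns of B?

Row reduce to echelon form.
R2 ← R2 + R1: [0, -1, -13, -6, -1]
R3 ← R3 + R1: [0, 6, -10, 3, -5]
R3 ← R3 + (6)·R2: [0, 0, -88, -33, -11]
Echelon form has 3 nonzero rows, so rank(B) = 3.
The rank gives the maximum number of linearly independent columns: 3.

3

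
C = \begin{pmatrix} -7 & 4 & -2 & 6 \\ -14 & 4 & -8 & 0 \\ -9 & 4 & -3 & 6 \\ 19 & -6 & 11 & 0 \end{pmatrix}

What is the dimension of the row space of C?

3

Row reduce to echelon form.
R2 ← R2 − (2)·R1: [0, -4, -4, -12]
R3 ← R3 − (9/7)·R1: [0, -8/7, -3/7, -12/7]
R4 ← R4 + (19/7)·R1: [0, 34/7, 39/7, 114/7]
R3 ← R3 − (2/7)·R2: [0, 0, 5/7, 12/7]
R4 ← R4 + (17/14)·R2: [0, 0, 5/7, 12/7]
R4 ← R4 − R3: [0, 0, 0, 0]
Echelon form has 3 nonzero rows, so rank(C) = 3.
The row space has dimension equal to the rank: 3.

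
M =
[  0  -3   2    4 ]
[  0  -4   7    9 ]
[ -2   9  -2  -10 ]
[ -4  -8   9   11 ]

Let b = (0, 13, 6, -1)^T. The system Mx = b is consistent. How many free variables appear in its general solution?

1

Row reduce the augmented matrix [M | b].
Swap R1 ↔ R3
R4 ← R4 − (2)·R1: [0, -26, 13, 31, -13]
R3 ← R3 − (3/4)·R2: [0, 0, -13/4, -11/4, -39/4]
R4 ← R4 − (13/2)·R2: [0, 0, -65/2, -55/2, -195/2]
R4 ← R4 − (10)·R3: [0, 0, 0, 0, 0]
The echelon form has 3 nonzero rows, and every pivot lies in the first 4 columns, so rank(M) = rank([M|b]) = 3.
The system is consistent.
Free variables = (unknowns) − (rank) = 4 − 3 = 1.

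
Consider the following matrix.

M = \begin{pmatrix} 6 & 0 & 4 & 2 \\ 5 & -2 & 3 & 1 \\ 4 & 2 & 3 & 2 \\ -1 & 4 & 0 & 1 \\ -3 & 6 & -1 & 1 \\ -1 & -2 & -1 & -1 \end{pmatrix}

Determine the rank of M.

2

Row reduce to echelon form.
R2 ← R2 − (5/6)·R1: [0, -2, -1/3, -2/3]
R3 ← R3 − (2/3)·R1: [0, 2, 1/3, 2/3]
R4 ← R4 + (1/6)·R1: [0, 4, 2/3, 4/3]
R5 ← R5 + (1/2)·R1: [0, 6, 1, 2]
R6 ← R6 + (1/6)·R1: [0, -2, -1/3, -2/3]
R3 ← R3 + R2: [0, 0, 0, 0]
R4 ← R4 + (2)·R2: [0, 0, 0, 0]
R5 ← R5 + (3)·R2: [0, 0, 0, 0]
R6 ← R6 − R2: [0, 0, 0, 0]
Echelon form has 2 nonzero rows, so rank(M) = 2.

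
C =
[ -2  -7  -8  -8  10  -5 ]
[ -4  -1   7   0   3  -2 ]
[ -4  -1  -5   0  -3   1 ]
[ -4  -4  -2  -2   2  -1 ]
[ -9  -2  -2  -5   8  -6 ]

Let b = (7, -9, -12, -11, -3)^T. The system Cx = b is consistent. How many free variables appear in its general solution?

Row reduce the augmented matrix [C | b].
R2 ← R2 − (2)·R1: [0, 13, 23, 16, -17, 8, -23]
R3 ← R3 − (2)·R1: [0, 13, 11, 16, -23, 11, -26]
R4 ← R4 − (2)·R1: [0, 10, 14, 14, -18, 9, -25]
R5 ← R5 − (9/2)·R1: [0, 59/2, 34, 31, -37, 33/2, -69/2]
R3 ← R3 − R2: [0, 0, -12, 0, -6, 3, -3]
R4 ← R4 − (10/13)·R2: [0, 0, -48/13, 22/13, -64/13, 37/13, -95/13]
R5 ← R5 − (59/26)·R2: [0, 0, -473/26, -69/13, 41/26, -43/26, 230/13]
R4 ← R4 − (4/13)·R3: [0, 0, 0, 22/13, -40/13, 25/13, -83/13]
R5 ← R5 − (473/312)·R3: [0, 0, 0, -69/13, 555/52, -645/104, 2313/104]
R5 ← R5 + (69/22)·R4: [0, 0, 0, 0, 45/44, -15/88, 195/88]
The echelon form has 5 nonzero rows, and every pivot lies in the first 6 columns, so rank(C) = rank([C|b]) = 5.
The system is consistent.
Free variables = (unknowns) − (rank) = 6 − 5 = 1.

1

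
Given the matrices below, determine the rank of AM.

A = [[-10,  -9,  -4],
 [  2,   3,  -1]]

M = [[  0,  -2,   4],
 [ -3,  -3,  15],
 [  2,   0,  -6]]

First compute AM:
[[ 19,  47, -151],
 [-11, -13,  59]]
Now row reduce the product.
R2 ← R2 + (11/19)·R1: [0, 270/19, -540/19]
2 nonzero rows, so rank(AM) = 2.

2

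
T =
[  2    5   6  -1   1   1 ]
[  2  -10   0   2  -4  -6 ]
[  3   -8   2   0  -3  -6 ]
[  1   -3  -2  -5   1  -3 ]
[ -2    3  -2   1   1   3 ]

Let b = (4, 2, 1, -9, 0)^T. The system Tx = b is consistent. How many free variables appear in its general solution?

Row reduce the augmented matrix [T | b].
R2 ← R2 − R1: [0, -15, -6, 3, -5, -7, -2]
R3 ← R3 − (3/2)·R1: [0, -31/2, -7, 3/2, -9/2, -15/2, -5]
R4 ← R4 − (1/2)·R1: [0, -11/2, -5, -9/2, 1/2, -7/2, -11]
R5 ← R5 + R1: [0, 8, 4, 0, 2, 4, 4]
R3 ← R3 − (31/30)·R2: [0, 0, -4/5, -8/5, 2/3, -4/15, -44/15]
R4 ← R4 − (11/30)·R2: [0, 0, -14/5, -28/5, 7/3, -14/15, -154/15]
R5 ← R5 + (8/15)·R2: [0, 0, 4/5, 8/5, -2/3, 4/15, 44/15]
R4 ← R4 − (7/2)·R3: [0, 0, 0, 0, 0, 0, 0]
R5 ← R5 + R3: [0, 0, 0, 0, 0, 0, 0]
The echelon form has 3 nonzero rows, and every pivot lies in the first 6 columns, so rank(T) = rank([T|b]) = 3.
The system is consistent.
Free variables = (unknowns) − (rank) = 6 − 3 = 3.

3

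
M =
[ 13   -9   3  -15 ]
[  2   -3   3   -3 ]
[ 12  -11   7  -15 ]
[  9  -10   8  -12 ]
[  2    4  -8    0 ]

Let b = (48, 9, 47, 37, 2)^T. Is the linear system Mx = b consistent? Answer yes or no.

yes

Row reduce the augmented matrix [M | b].
R2 ← R2 − (2/13)·R1: [0, -21/13, 33/13, -9/13, 21/13]
R3 ← R3 − (12/13)·R1: [0, -35/13, 55/13, -15/13, 35/13]
R4 ← R4 − (9/13)·R1: [0, -49/13, 77/13, -21/13, 49/13]
R5 ← R5 − (2/13)·R1: [0, 70/13, -110/13, 30/13, -70/13]
R3 ← R3 − (5/3)·R2: [0, 0, 0, 0, 0]
R4 ← R4 − (7/3)·R2: [0, 0, 0, 0, 0]
R5 ← R5 + (10/3)·R2: [0, 0, 0, 0, 0]
The echelon form has 2 nonzero rows, and every pivot lies in the first 4 columns, so rank(M) = rank([M|b]) = 2.
The system is consistent.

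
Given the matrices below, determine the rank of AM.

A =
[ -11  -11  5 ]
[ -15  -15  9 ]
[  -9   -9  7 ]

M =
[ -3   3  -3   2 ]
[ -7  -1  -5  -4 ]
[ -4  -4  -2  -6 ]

First compute AM:
[[ 90, -42,  78,  -8],
 [114, -66, 102, -24],
 [ 62, -46,  58, -24]]
Now row reduce the product.
R2 ← R2 − (19/15)·R1: [0, -64/5, 16/5, -208/15]
R3 ← R3 − (31/45)·R1: [0, -256/15, 64/15, -832/45]
R3 ← R3 − (4/3)·R2: [0, 0, 0, 0]
2 nonzero rows, so rank(AM) = 2.

2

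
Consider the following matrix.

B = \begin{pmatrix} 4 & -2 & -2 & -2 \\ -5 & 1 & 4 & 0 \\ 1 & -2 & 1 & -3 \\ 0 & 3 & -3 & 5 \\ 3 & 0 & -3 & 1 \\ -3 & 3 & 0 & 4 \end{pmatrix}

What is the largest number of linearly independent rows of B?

Row reduce to echelon form.
R2 ← R2 + (5/4)·R1: [0, -3/2, 3/2, -5/2]
R3 ← R3 − (1/4)·R1: [0, -3/2, 3/2, -5/2]
R5 ← R5 − (3/4)·R1: [0, 3/2, -3/2, 5/2]
R6 ← R6 + (3/4)·R1: [0, 3/2, -3/2, 5/2]
R3 ← R3 − R2: [0, 0, 0, 0]
R4 ← R4 + (2)·R2: [0, 0, 0, 0]
R5 ← R5 + R2: [0, 0, 0, 0]
R6 ← R6 + R2: [0, 0, 0, 0]
Echelon form has 2 nonzero rows, so rank(B) = 2.
The rank gives the maximum number of linearly independent rows: 2.

2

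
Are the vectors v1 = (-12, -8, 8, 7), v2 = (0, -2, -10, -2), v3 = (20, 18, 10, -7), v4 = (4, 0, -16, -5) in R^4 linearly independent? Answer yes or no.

no

Form the matrix with these vectors as rows and row reduce.
R3 ← R3 + (5/3)·R1: [0, 14/3, 70/3, 14/3]
R4 ← R4 + (1/3)·R1: [0, -8/3, -40/3, -8/3]
R3 ← R3 + (7/3)·R2: [0, 0, 0, 0]
R4 ← R4 − (4/3)·R2: [0, 0, 0, 0]
2 nonzero rows, so the 4 vectors span a space of dimension 2.
Since 2 < 4, the vectors are linearly dependent.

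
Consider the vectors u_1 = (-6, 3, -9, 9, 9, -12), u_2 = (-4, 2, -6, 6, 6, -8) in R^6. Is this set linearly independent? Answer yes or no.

no

Form the matrix with these vectors as rows and row reduce.
R2 ← R2 − (2/3)·R1: [0, 0, 0, 0, 0, 0]
1 nonzero row, so the 2 vectors span a space of dimension 1.
Since 1 < 2, the vectors are linearly dependent.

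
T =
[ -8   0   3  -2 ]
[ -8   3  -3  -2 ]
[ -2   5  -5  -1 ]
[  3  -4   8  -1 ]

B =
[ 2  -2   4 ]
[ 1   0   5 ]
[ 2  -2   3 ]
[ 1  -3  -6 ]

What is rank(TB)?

First compute TB:
[[-12,  16, -11],
 [-21,  28, -14],
 [-10,  17,   8],
 [ 17, -19,  22]]
Now row reduce the product.
R2 ← R2 − (7/4)·R1: [0, 0, 21/4]
R3 ← R3 − (5/6)·R1: [0, 11/3, 103/6]
R4 ← R4 + (17/12)·R1: [0, 11/3, 77/12]
Swap R2 ↔ R3
R4 ← R4 − R2: [0, 0, -43/4]
R4 ← R4 + (43/21)·R3: [0, 0, 0]
3 nonzero rows, so rank(TB) = 3.

3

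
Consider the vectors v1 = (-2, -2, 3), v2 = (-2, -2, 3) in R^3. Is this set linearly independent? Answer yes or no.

no

Form the matrix with these vectors as rows and row reduce.
R2 ← R2 − R1: [0, 0, 0]
1 nonzero row, so the 2 vectors span a space of dimension 1.
Since 1 < 2, the vectors are linearly dependent.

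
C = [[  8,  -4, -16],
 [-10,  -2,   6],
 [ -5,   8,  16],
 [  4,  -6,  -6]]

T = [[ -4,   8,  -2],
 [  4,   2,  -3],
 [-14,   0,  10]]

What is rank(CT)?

First compute CT:
[[176,  56, -164],
 [-52, -84,  86],
 [-172, -24, 146],
 [ 44,  20, -50]]
Now row reduce the product.
R2 ← R2 + (13/44)·R1: [0, -742/11, 413/11]
R3 ← R3 + (43/44)·R1: [0, 338/11, -157/11]
R4 ← R4 − (1/4)·R1: [0, 6, -9]
R3 ← R3 + (169/371)·R2: [0, 0, 150/53]
R4 ← R4 + (33/371)·R2: [0, 0, -300/53]
R4 ← R4 + (2)·R3: [0, 0, 0]
3 nonzero rows, so rank(CT) = 3.

3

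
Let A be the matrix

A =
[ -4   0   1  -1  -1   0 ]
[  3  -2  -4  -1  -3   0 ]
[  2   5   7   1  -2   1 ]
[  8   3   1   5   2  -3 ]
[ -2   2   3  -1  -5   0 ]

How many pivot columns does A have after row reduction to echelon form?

Row reduce to echelon form.
R2 ← R2 + (3/4)·R1: [0, -2, -13/4, -7/4, -15/4, 0]
R3 ← R3 + (1/2)·R1: [0, 5, 15/2, 1/2, -5/2, 1]
R4 ← R4 + (2)·R1: [0, 3, 3, 3, 0, -3]
R5 ← R5 − (1/2)·R1: [0, 2, 5/2, -1/2, -9/2, 0]
R3 ← R3 + (5/2)·R2: [0, 0, -5/8, -31/8, -95/8, 1]
R4 ← R4 + (3/2)·R2: [0, 0, -15/8, 3/8, -45/8, -3]
R5 ← R5 + R2: [0, 0, -3/4, -9/4, -33/4, 0]
R4 ← R4 − (3)·R3: [0, 0, 0, 12, 30, -6]
R5 ← R5 − (6/5)·R3: [0, 0, 0, 12/5, 6, -6/5]
R5 ← R5 − (1/5)·R4: [0, 0, 0, 0, 0, 0]
Echelon form has 4 nonzero rows, so rank(A) = 4.
Each nonzero row contributes one pivot column: 4 pivot columns.

4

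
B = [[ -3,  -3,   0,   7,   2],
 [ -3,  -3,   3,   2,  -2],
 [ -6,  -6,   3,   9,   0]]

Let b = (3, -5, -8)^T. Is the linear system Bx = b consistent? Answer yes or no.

Row reduce the augmented matrix [B | b].
R2 ← R2 − R1: [0, 0, 3, -5, -4, -8]
R3 ← R3 − (2)·R1: [0, 0, 3, -5, -4, -14]
R3 ← R3 − R2: [0, 0, 0, 0, 0, -6]
The echelon form has 3 nonzero rows; the last pivot sits in the augmented column, so rank(B) = 2 but rank([B|b]) = 3.
Since the ranks differ, the system is inconsistent.

no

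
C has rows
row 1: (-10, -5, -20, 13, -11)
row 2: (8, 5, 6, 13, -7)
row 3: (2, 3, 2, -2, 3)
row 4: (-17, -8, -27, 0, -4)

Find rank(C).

Row reduce to echelon form.
R2 ← R2 + (4/5)·R1: [0, 1, -10, 117/5, -79/5]
R3 ← R3 + (1/5)·R1: [0, 2, -2, 3/5, 4/5]
R4 ← R4 − (17/10)·R1: [0, 1/2, 7, -221/10, 147/10]
R3 ← R3 − (2)·R2: [0, 0, 18, -231/5, 162/5]
R4 ← R4 − (1/2)·R2: [0, 0, 12, -169/5, 113/5]
R4 ← R4 − (2/3)·R3: [0, 0, 0, -3, 1]
Echelon form has 4 nonzero rows, so rank(C) = 4.

4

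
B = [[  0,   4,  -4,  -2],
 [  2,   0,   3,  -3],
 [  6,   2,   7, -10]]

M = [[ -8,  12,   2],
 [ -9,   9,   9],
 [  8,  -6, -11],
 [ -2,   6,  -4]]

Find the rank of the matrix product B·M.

2

First compute BM:
[[-64,  48,  88],
 [ 14, -12, -17],
 [ 10, -12,  -7]]
Now row reduce the product.
R2 ← R2 + (7/32)·R1: [0, -3/2, 9/4]
R3 ← R3 + (5/32)·R1: [0, -9/2, 27/4]
R3 ← R3 − (3)·R2: [0, 0, 0]
2 nonzero rows, so rank(BM) = 2.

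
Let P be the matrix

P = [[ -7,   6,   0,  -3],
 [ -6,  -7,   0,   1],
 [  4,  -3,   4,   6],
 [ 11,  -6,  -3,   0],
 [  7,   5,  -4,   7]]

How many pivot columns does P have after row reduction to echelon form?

4

Row reduce to echelon form.
R2 ← R2 − (6/7)·R1: [0, -85/7, 0, 25/7]
R3 ← R3 + (4/7)·R1: [0, 3/7, 4, 30/7]
R4 ← R4 + (11/7)·R1: [0, 24/7, -3, -33/7]
R5 ← R5 + R1: [0, 11, -4, 4]
R3 ← R3 + (3/85)·R2: [0, 0, 4, 75/17]
R4 ← R4 + (24/85)·R2: [0, 0, -3, -63/17]
R5 ← R5 + (77/85)·R2: [0, 0, -4, 123/17]
R4 ← R4 + (3/4)·R3: [0, 0, 0, -27/68]
R5 ← R5 + R3: [0, 0, 0, 198/17]
R5 ← R5 + (88/3)·R4: [0, 0, 0, 0]
Echelon form has 4 nonzero rows, so rank(P) = 4.
Each nonzero row contributes one pivot column: 4 pivot columns.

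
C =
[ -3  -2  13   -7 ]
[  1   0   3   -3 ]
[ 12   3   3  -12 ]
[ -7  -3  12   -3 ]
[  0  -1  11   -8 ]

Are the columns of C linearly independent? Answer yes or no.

no

Row reduce C to echelon form.
R2 ← R2 + (1/3)·R1: [0, -2/3, 22/3, -16/3]
R3 ← R3 + (4)·R1: [0, -5, 55, -40]
R4 ← R4 − (7/3)·R1: [0, 5/3, -55/3, 40/3]
R3 ← R3 − (15/2)·R2: [0, 0, 0, 0]
R4 ← R4 + (5/2)·R2: [0, 0, 0, 0]
R5 ← R5 − (3/2)·R2: [0, 0, 0, 0]
2 pivots among 4 columns.
Only 2 < 4 pivot columns, so the columns are linearly dependent.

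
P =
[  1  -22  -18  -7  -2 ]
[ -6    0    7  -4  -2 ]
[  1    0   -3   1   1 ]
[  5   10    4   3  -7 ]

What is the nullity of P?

Row reduce to echelon form.
R2 ← R2 + (6)·R1: [0, -132, -101, -46, -14]
R3 ← R3 − R1: [0, 22, 15, 8, 3]
R4 ← R4 − (5)·R1: [0, 120, 94, 38, 3]
R3 ← R3 + (1/6)·R2: [0, 0, -11/6, 1/3, 2/3]
R4 ← R4 + (10/11)·R2: [0, 0, 24/11, -42/11, -107/11]
R4 ← R4 + (144/121)·R3: [0, 0, 0, -414/121, -1081/121]
4 nonzero rows, so rank(P) = 4.
P has 5 columns; by rank–nullity, nullity = 5 − 4 = 1.

1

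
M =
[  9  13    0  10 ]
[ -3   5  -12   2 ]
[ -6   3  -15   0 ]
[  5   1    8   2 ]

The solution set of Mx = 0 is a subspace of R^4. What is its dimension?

Row reduce to echelon form.
R2 ← R2 + (1/3)·R1: [0, 28/3, -12, 16/3]
R3 ← R3 + (2/3)·R1: [0, 35/3, -15, 20/3]
R4 ← R4 − (5/9)·R1: [0, -56/9, 8, -32/9]
R3 ← R3 − (5/4)·R2: [0, 0, 0, 0]
R4 ← R4 + (2/3)·R2: [0, 0, 0, 0]
2 nonzero rows, so rank(M) = 2.
M has 4 columns; by rank–nullity, nullity = 4 − 2 = 2.

2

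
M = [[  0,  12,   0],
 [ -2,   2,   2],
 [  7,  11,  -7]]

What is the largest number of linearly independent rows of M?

Row reduce to echelon form.
Swap R1 ↔ R2
R3 ← R3 + (7/2)·R1: [0, 18, 0]
R3 ← R3 − (3/2)·R2: [0, 0, 0]
Echelon form has 2 nonzero rows, so rank(M) = 2.
The rank gives the maximum number of linearly independent rows: 2.

2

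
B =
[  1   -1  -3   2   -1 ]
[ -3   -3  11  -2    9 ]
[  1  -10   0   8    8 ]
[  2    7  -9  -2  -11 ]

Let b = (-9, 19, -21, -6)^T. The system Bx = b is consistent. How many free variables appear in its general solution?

Row reduce the augmented matrix [B | b].
R2 ← R2 + (3)·R1: [0, -6, 2, 4, 6, -8]
R3 ← R3 − R1: [0, -9, 3, 6, 9, -12]
R4 ← R4 − (2)·R1: [0, 9, -3, -6, -9, 12]
R3 ← R3 − (3/2)·R2: [0, 0, 0, 0, 0, 0]
R4 ← R4 + (3/2)·R2: [0, 0, 0, 0, 0, 0]
The echelon form has 2 nonzero rows, and every pivot lies in the first 5 columns, so rank(B) = rank([B|b]) = 2.
The system is consistent.
Free variables = (unknowns) − (rank) = 5 − 2 = 3.

3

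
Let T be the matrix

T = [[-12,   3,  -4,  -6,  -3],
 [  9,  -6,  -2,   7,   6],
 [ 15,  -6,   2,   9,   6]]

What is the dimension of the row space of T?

Row reduce to echelon form.
R2 ← R2 + (3/4)·R1: [0, -15/4, -5, 5/2, 15/4]
R3 ← R3 + (5/4)·R1: [0, -9/4, -3, 3/2, 9/4]
R3 ← R3 − (3/5)·R2: [0, 0, 0, 0, 0]
Echelon form has 2 nonzero rows, so rank(T) = 2.
The row space has dimension equal to the rank: 2.

2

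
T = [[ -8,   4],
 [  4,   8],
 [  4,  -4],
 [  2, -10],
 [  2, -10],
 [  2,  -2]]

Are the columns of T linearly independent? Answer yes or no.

yes

Row reduce T to echelon form.
R2 ← R2 + (1/2)·R1: [0, 10]
R3 ← R3 + (1/2)·R1: [0, -2]
R4 ← R4 + (1/4)·R1: [0, -9]
R5 ← R5 + (1/4)·R1: [0, -9]
R6 ← R6 + (1/4)·R1: [0, -1]
R3 ← R3 + (1/5)·R2: [0, 0]
R4 ← R4 + (9/10)·R2: [0, 0]
R5 ← R5 + (9/10)·R2: [0, 0]
R6 ← R6 + (1/10)·R2: [0, 0]
2 pivots among 2 columns.
Every column is a pivot column, so the columns are linearly independent.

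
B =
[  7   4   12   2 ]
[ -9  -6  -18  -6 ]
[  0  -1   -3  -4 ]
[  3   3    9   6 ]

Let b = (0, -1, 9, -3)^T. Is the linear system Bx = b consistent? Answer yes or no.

Row reduce the augmented matrix [B | b].
R2 ← R2 + (9/7)·R1: [0, -6/7, -18/7, -24/7, -1]
R4 ← R4 − (3/7)·R1: [0, 9/7, 27/7, 36/7, -3]
R3 ← R3 − (7/6)·R2: [0, 0, 0, 0, 61/6]
R4 ← R4 + (3/2)·R2: [0, 0, 0, 0, -9/2]
R4 ← R4 + (27/61)·R3: [0, 0, 0, 0, 0]
The echelon form has 3 nonzero rows; the last pivot sits in the augmented column, so rank(B) = 2 but rank([B|b]) = 3.
Since the ranks differ, the system is inconsistent.

no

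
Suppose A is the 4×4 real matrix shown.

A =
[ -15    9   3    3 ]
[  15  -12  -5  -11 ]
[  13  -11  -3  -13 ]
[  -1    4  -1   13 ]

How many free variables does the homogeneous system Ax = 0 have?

Row reduce to echelon form.
R2 ← R2 + R1: [0, -3, -2, -8]
R3 ← R3 + (13/15)·R1: [0, -16/5, -2/5, -52/5]
R4 ← R4 − (1/15)·R1: [0, 17/5, -6/5, 64/5]
R3 ← R3 − (16/15)·R2: [0, 0, 26/15, -28/15]
R4 ← R4 + (17/15)·R2: [0, 0, -52/15, 56/15]
R4 ← R4 + (2)·R3: [0, 0, 0, 0]
3 nonzero rows, so rank(A) = 3.
A has 4 columns; by rank–nullity, nullity = 4 − 3 = 1.

1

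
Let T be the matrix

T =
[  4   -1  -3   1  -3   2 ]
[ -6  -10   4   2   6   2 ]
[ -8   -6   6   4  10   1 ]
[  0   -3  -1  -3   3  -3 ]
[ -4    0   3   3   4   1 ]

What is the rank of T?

5

Row reduce to echelon form.
R2 ← R2 + (3/2)·R1: [0, -23/2, -1/2, 7/2, 3/2, 5]
R3 ← R3 + (2)·R1: [0, -8, 0, 6, 4, 5]
R5 ← R5 + R1: [0, -1, 0, 4, 1, 3]
R3 ← R3 − (16/23)·R2: [0, 0, 8/23, 82/23, 68/23, 35/23]
R4 ← R4 − (6/23)·R2: [0, 0, -20/23, -90/23, 60/23, -99/23]
R5 ← R5 − (2/23)·R2: [0, 0, 1/23, 85/23, 20/23, 59/23]
R4 ← R4 + (5/2)·R3: [0, 0, 0, 5, 10, -1/2]
R5 ← R5 − (1/8)·R3: [0, 0, 0, 13/4, 1/2, 19/8]
R5 ← R5 − (13/20)·R4: [0, 0, 0, 0, -6, 27/10]
Echelon form has 5 nonzero rows, so rank(T) = 5.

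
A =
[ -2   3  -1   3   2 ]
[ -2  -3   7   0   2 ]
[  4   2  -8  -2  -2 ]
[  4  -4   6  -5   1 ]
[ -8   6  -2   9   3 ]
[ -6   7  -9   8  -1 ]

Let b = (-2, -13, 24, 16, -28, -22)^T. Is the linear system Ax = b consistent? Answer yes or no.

Row reduce the augmented matrix [A | b].
R2 ← R2 − R1: [0, -6, 8, -3, 0, -11]
R3 ← R3 + (2)·R1: [0, 8, -10, 4, 2, 20]
R4 ← R4 + (2)·R1: [0, 2, 4, 1, 5, 12]
R5 ← R5 − (4)·R1: [0, -6, 2, -3, -5, -20]
R6 ← R6 − (3)·R1: [0, -2, -6, -1, -7, -16]
R3 ← R3 + (4/3)·R2: [0, 0, 2/3, 0, 2, 16/3]
R4 ← R4 + (1/3)·R2: [0, 0, 20/3, 0, 5, 25/3]
R5 ← R5 − R2: [0, 0, -6, 0, -5, -9]
R6 ← R6 − (1/3)·R2: [0, 0, -26/3, 0, -7, -37/3]
R4 ← R4 − (10)·R3: [0, 0, 0, 0, -15, -45]
R5 ← R5 + (9)·R3: [0, 0, 0, 0, 13, 39]
R6 ← R6 + (13)·R3: [0, 0, 0, 0, 19, 57]
R5 ← R5 + (13/15)·R4: [0, 0, 0, 0, 0, 0]
R6 ← R6 + (19/15)·R4: [0, 0, 0, 0, 0, 0]
The echelon form has 4 nonzero rows, and every pivot lies in the first 5 columns, so rank(A) = rank([A|b]) = 4.
The system is consistent.

yes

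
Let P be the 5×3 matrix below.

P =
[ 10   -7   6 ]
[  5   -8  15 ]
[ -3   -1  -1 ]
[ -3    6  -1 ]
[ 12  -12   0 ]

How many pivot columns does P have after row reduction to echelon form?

Row reduce to echelon form.
R2 ← R2 − (1/2)·R1: [0, -9/2, 12]
R3 ← R3 + (3/10)·R1: [0, -31/10, 4/5]
R4 ← R4 + (3/10)·R1: [0, 39/10, 4/5]
R5 ← R5 − (6/5)·R1: [0, -18/5, -36/5]
R3 ← R3 − (31/45)·R2: [0, 0, -112/15]
R4 ← R4 + (13/15)·R2: [0, 0, 56/5]
R5 ← R5 − (4/5)·R2: [0, 0, -84/5]
R4 ← R4 + (3/2)·R3: [0, 0, 0]
R5 ← R5 − (9/4)·R3: [0, 0, 0]
Echelon form has 3 nonzero rows, so rank(P) = 3.
Each nonzero row contributes one pivot column: 3 pivot columns.

3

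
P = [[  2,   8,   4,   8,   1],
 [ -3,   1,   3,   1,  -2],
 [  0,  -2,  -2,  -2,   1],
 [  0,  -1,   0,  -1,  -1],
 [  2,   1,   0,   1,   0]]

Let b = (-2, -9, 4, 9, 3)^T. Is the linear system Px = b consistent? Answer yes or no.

no

Row reduce the augmented matrix [P | b].
R2 ← R2 + (3/2)·R1: [0, 13, 9, 13, -1/2, -12]
R5 ← R5 − R1: [0, -7, -4, -7, -1, 5]
R3 ← R3 + (2/13)·R2: [0, 0, -8/13, 0, 12/13, 28/13]
R4 ← R4 + (1/13)·R2: [0, 0, 9/13, 0, -27/26, 105/13]
R5 ← R5 + (7/13)·R2: [0, 0, 11/13, 0, -33/26, -19/13]
R4 ← R4 + (9/8)·R3: [0, 0, 0, 0, 0, 21/2]
R5 ← R5 + (11/8)·R3: [0, 0, 0, 0, 0, 3/2]
R5 ← R5 − (1/7)·R4: [0, 0, 0, 0, 0, 0]
The echelon form has 4 nonzero rows; the last pivot sits in the augmented column, so rank(P) = 3 but rank([P|b]) = 4.
Since the ranks differ, the system is inconsistent.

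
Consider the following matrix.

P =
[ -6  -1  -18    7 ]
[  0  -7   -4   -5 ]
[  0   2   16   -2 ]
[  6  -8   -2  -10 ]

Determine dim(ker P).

Row reduce to echelon form.
R4 ← R4 + R1: [0, -9, -20, -3]
R3 ← R3 + (2/7)·R2: [0, 0, 104/7, -24/7]
R4 ← R4 − (9/7)·R2: [0, 0, -104/7, 24/7]
R4 ← R4 + R3: [0, 0, 0, 0]
3 nonzero rows, so rank(P) = 3.
P has 4 columns; by rank–nullity, nullity = 4 − 3 = 1.

1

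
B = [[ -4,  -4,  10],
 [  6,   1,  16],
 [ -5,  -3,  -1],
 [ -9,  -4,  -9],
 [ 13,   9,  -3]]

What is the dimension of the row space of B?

3

Row reduce to echelon form.
R2 ← R2 + (3/2)·R1: [0, -5, 31]
R3 ← R3 − (5/4)·R1: [0, 2, -27/2]
R4 ← R4 − (9/4)·R1: [0, 5, -63/2]
R5 ← R5 + (13/4)·R1: [0, -4, 59/2]
R3 ← R3 + (2/5)·R2: [0, 0, -11/10]
R4 ← R4 + R2: [0, 0, -1/2]
R5 ← R5 − (4/5)·R2: [0, 0, 47/10]
R4 ← R4 − (5/11)·R3: [0, 0, 0]
R5 ← R5 + (47/11)·R3: [0, 0, 0]
Echelon form has 3 nonzero rows, so rank(B) = 3.
The row space has dimension equal to the rank: 3.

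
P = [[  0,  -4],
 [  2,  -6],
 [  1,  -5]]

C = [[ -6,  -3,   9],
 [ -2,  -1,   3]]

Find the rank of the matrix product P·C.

1

First compute PC:
[[  8,   4, -12],
 [  0,   0,   0],
 [  4,   2,  -6]]
Now row reduce the product.
R3 ← R3 − (1/2)·R1: [0, 0, 0]
1 nonzero row, so rank(PC) = 1.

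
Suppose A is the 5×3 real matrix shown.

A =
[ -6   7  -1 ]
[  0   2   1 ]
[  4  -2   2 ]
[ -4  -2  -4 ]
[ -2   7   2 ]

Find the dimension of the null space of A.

Row reduce to echelon form.
R3 ← R3 + (2/3)·R1: [0, 8/3, 4/3]
R4 ← R4 − (2/3)·R1: [0, -20/3, -10/3]
R5 ← R5 − (1/3)·R1: [0, 14/3, 7/3]
R3 ← R3 − (4/3)·R2: [0, 0, 0]
R4 ← R4 + (10/3)·R2: [0, 0, 0]
R5 ← R5 − (7/3)·R2: [0, 0, 0]
2 nonzero rows, so rank(A) = 2.
A has 3 columns; by rank–nullity, nullity = 3 − 2 = 1.

1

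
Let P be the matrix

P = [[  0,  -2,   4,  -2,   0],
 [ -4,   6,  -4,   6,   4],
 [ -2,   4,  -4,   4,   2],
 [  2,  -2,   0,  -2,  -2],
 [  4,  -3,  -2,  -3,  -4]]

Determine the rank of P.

Row reduce to echelon form.
Swap R1 ↔ R2
R3 ← R3 − (1/2)·R1: [0, 1, -2, 1, 0]
R4 ← R4 + (1/2)·R1: [0, 1, -2, 1, 0]
R5 ← R5 + R1: [0, 3, -6, 3, 0]
R3 ← R3 + (1/2)·R2: [0, 0, 0, 0, 0]
R4 ← R4 + (1/2)·R2: [0, 0, 0, 0, 0]
R5 ← R5 + (3/2)·R2: [0, 0, 0, 0, 0]
Echelon form has 2 nonzero rows, so rank(P) = 2.

2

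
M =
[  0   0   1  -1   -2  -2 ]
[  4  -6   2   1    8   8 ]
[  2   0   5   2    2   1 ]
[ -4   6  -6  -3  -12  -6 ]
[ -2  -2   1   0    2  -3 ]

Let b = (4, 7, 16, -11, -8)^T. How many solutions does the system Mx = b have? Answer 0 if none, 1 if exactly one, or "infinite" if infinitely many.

infinite

Row reduce the augmented matrix [M | b].
Swap R1 ↔ R2
R3 ← R3 − (1/2)·R1: [0, 3, 4, 3/2, -2, -3, 25/2]
R4 ← R4 + R1: [0, 0, -4, -2, -4, 2, -4]
R5 ← R5 + (1/2)·R1: [0, -5, 2, 1/2, 6, 1, -9/2]
Swap R2 ↔ R3
R5 ← R5 + (5/3)·R2: [0, 0, 26/3, 3, 8/3, -4, 49/3]
R4 ← R4 + (4)·R3: [0, 0, 0, -6, -12, -6, 12]
R5 ← R5 − (26/3)·R3: [0, 0, 0, 35/3, 20, 40/3, -55/3]
R5 ← R5 + (35/18)·R4: [0, 0, 0, 0, -10/3, 5/3, 5]
The echelon form has 5 nonzero rows, and every pivot lies in the first 6 columns, so rank(M) = rank([M|b]) = 5.
The system is consistent.
rank = 5 < 6 unknowns, so there are infinitely many solutions.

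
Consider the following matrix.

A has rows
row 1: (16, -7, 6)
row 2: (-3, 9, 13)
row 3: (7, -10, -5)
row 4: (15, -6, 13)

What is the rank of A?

Row reduce to echelon form.
R2 ← R2 + (3/16)·R1: [0, 123/16, 113/8]
R3 ← R3 − (7/16)·R1: [0, -111/16, -61/8]
R4 ← R4 − (15/16)·R1: [0, 9/16, 59/8]
R3 ← R3 + (37/41)·R2: [0, 0, 210/41]
R4 ← R4 − (3/41)·R2: [0, 0, 260/41]
R4 ← R4 − (26/21)·R3: [0, 0, 0]
Echelon form has 3 nonzero rows, so rank(A) = 3.

3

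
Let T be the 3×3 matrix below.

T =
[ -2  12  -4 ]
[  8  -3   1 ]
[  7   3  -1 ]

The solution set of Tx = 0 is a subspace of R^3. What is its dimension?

Row reduce to echelon form.
R2 ← R2 + (4)·R1: [0, 45, -15]
R3 ← R3 + (7/2)·R1: [0, 45, -15]
R3 ← R3 − R2: [0, 0, 0]
2 nonzero rows, so rank(T) = 2.
T has 3 columns; by rank–nullity, nullity = 3 − 2 = 1.

1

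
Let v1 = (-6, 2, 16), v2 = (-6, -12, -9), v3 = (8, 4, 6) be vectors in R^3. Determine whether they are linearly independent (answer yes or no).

Form the matrix with these vectors as rows and row reduce.
R2 ← R2 − R1: [0, -14, -25]
R3 ← R3 + (4/3)·R1: [0, 20/3, 82/3]
R3 ← R3 + (10/21)·R2: [0, 0, 108/7]
3 nonzero rows, so the 3 vectors span a space of dimension 3.
Since 3 = 3, the vectors are linearly independent.

yes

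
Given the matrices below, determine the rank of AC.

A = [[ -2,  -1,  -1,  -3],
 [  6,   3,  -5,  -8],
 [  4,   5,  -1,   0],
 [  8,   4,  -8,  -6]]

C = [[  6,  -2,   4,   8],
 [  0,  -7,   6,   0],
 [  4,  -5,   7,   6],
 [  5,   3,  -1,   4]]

4

First compute AC:
[[-31,   7, -18, -34],
 [-24, -32,  15, -14],
 [ 20, -38,  39,  26],
 [-14, -22,   6,  -8]]
Now row reduce the product.
R2 ← R2 − (24/31)·R1: [0, -1160/31, 897/31, 382/31]
R3 ← R3 + (20/31)·R1: [0, -1038/31, 849/31, 126/31]
R4 ← R4 − (14/31)·R1: [0, -780/31, 438/31, 228/31]
R3 ← R3 − (519/580)·R2: [0, 0, 867/580, -2019/290]
R4 ← R4 − (39/58)·R2: [0, 0, -309/58, -27/29]
R4 ← R4 + (1030/289)·R3: [0, 0, 0, -7440/289]
4 nonzero rows, so rank(AC) = 4.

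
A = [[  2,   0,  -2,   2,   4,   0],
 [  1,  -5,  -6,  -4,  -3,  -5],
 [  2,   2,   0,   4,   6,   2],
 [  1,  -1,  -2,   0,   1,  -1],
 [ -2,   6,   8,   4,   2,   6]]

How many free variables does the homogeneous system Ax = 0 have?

Row reduce to echelon form.
R2 ← R2 − (1/2)·R1: [0, -5, -5, -5, -5, -5]
R3 ← R3 − R1: [0, 2, 2, 2, 2, 2]
R4 ← R4 − (1/2)·R1: [0, -1, -1, -1, -1, -1]
R5 ← R5 + R1: [0, 6, 6, 6, 6, 6]
R3 ← R3 + (2/5)·R2: [0, 0, 0, 0, 0, 0]
R4 ← R4 − (1/5)·R2: [0, 0, 0, 0, 0, 0]
R5 ← R5 + (6/5)·R2: [0, 0, 0, 0, 0, 0]
2 nonzero rows, so rank(A) = 2.
A has 6 columns; by rank–nullity, nullity = 6 − 2 = 4.

4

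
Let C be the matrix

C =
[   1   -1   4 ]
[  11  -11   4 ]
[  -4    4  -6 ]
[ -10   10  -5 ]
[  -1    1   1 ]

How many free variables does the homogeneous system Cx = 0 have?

1

Row reduce to echelon form.
R2 ← R2 − (11)·R1: [0, 0, -40]
R3 ← R3 + (4)·R1: [0, 0, 10]
R4 ← R4 + (10)·R1: [0, 0, 35]
R5 ← R5 + R1: [0, 0, 5]
R3 ← R3 + (1/4)·R2: [0, 0, 0]
R4 ← R4 + (7/8)·R2: [0, 0, 0]
R5 ← R5 + (1/8)·R2: [0, 0, 0]
2 nonzero rows, so rank(C) = 2.
C has 3 columns; by rank–nullity, nullity = 3 − 2 = 1.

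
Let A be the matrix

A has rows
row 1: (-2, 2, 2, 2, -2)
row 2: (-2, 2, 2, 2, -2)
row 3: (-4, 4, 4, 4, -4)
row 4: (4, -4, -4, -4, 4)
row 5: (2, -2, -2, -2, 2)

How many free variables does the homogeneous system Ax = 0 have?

4

Row reduce to echelon form.
R2 ← R2 − R1: [0, 0, 0, 0, 0]
R3 ← R3 − (2)·R1: [0, 0, 0, 0, 0]
R4 ← R4 + (2)·R1: [0, 0, 0, 0, 0]
R5 ← R5 + R1: [0, 0, 0, 0, 0]
1 nonzero row, so rank(A) = 1.
A has 5 columns; by rank–nullity, nullity = 5 − 1 = 4.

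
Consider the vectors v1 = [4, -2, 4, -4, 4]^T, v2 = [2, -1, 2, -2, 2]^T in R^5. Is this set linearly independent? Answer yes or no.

no

Form the matrix with these vectors as rows and row reduce.
R2 ← R2 − (1/2)·R1: [0, 0, 0, 0, 0]
1 nonzero row, so the 2 vectors span a space of dimension 1.
Since 1 < 2, the vectors are linearly dependent.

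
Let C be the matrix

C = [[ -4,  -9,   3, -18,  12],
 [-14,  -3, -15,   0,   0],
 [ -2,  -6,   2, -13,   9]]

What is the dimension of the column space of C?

3

Row reduce to echelon form.
R2 ← R2 − (7/2)·R1: [0, 57/2, -51/2, 63, -42]
R3 ← R3 − (1/2)·R1: [0, -3/2, 1/2, -4, 3]
R3 ← R3 + (1/19)·R2: [0, 0, -16/19, -13/19, 15/19]
Echelon form has 3 nonzero rows, so rank(C) = 3.
The column space has dimension equal to the rank: 3.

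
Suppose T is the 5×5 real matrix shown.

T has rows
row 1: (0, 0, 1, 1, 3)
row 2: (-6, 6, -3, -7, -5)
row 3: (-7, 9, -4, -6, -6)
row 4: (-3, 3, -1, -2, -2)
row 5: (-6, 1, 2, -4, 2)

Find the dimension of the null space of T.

Row reduce to echelon form.
Swap R1 ↔ R2
R3 ← R3 − (7/6)·R1: [0, 2, -1/2, 13/6, -1/6]
R4 ← R4 − (1/2)·R1: [0, 0, 1/2, 3/2, 1/2]
R5 ← R5 − R1: [0, -5, 5, 3, 7]
Swap R2 ↔ R3
R5 ← R5 + (5/2)·R2: [0, 0, 15/4, 101/12, 79/12]
R4 ← R4 − (1/2)·R3: [0, 0, 0, 1, -1]
R5 ← R5 − (15/4)·R3: [0, 0, 0, 14/3, -14/3]
R5 ← R5 − (14/3)·R4: [0, 0, 0, 0, 0]
4 nonzero rows, so rank(T) = 4.
T has 5 columns; by rank–nullity, nullity = 5 − 4 = 1.

1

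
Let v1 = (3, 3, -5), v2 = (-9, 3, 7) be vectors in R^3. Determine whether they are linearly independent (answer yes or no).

yes

Form the matrix with these vectors as rows and row reduce.
R2 ← R2 + (3)·R1: [0, 12, -8]
2 nonzero rows, so the 2 vectors span a space of dimension 2.
Since 2 = 2, the vectors are linearly independent.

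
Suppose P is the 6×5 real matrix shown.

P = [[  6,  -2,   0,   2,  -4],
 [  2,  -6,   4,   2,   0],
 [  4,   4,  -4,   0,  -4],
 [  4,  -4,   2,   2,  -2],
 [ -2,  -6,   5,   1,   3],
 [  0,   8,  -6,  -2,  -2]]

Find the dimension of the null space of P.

3

Row reduce to echelon form.
R2 ← R2 − (1/3)·R1: [0, -16/3, 4, 4/3, 4/3]
R3 ← R3 − (2/3)·R1: [0, 16/3, -4, -4/3, -4/3]
R4 ← R4 − (2/3)·R1: [0, -8/3, 2, 2/3, 2/3]
R5 ← R5 + (1/3)·R1: [0, -20/3, 5, 5/3, 5/3]
R3 ← R3 + R2: [0, 0, 0, 0, 0]
R4 ← R4 − (1/2)·R2: [0, 0, 0, 0, 0]
R5 ← R5 − (5/4)·R2: [0, 0, 0, 0, 0]
R6 ← R6 + (3/2)·R2: [0, 0, 0, 0, 0]
2 nonzero rows, so rank(P) = 2.
P has 5 columns; by rank–nullity, nullity = 5 − 2 = 3.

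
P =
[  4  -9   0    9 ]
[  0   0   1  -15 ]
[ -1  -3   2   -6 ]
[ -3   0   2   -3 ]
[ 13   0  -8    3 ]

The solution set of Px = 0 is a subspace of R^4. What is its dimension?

1

Row reduce to echelon form.
R3 ← R3 + (1/4)·R1: [0, -21/4, 2, -15/4]
R4 ← R4 + (3/4)·R1: [0, -27/4, 2, 15/4]
R5 ← R5 − (13/4)·R1: [0, 117/4, -8, -105/4]
Swap R2 ↔ R3
R4 ← R4 − (9/7)·R2: [0, 0, -4/7, 60/7]
R5 ← R5 + (39/7)·R2: [0, 0, 22/7, -330/7]
R4 ← R4 + (4/7)·R3: [0, 0, 0, 0]
R5 ← R5 − (22/7)·R3: [0, 0, 0, 0]
3 nonzero rows, so rank(P) = 3.
P has 4 columns; by rank–nullity, nullity = 4 − 3 = 1.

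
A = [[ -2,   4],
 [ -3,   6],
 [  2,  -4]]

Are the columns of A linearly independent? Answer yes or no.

no

Row reduce A to echelon form.
R2 ← R2 − (3/2)·R1: [0, 0]
R3 ← R3 + R1: [0, 0]
1 pivot among 2 columns.
Only 1 < 2 pivot columns, so the columns are linearly dependent.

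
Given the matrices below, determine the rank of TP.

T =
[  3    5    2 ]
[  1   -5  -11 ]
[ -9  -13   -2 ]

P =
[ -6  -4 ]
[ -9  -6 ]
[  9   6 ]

1

First compute TP:
[[-45, -30],
 [-60, -40],
 [153, 102]]
Now row reduce the product.
R2 ← R2 − (4/3)·R1: [0, 0]
R3 ← R3 + (17/5)·R1: [0, 0]
1 nonzero row, so rank(TP) = 1.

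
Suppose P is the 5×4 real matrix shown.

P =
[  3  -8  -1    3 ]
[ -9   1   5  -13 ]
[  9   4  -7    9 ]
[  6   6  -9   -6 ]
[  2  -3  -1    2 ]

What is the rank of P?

Row reduce to echelon form.
R2 ← R2 + (3)·R1: [0, -23, 2, -4]
R3 ← R3 − (3)·R1: [0, 28, -4, 0]
R4 ← R4 − (2)·R1: [0, 22, -7, -12]
R5 ← R5 − (2/3)·R1: [0, 7/3, -1/3, 0]
R3 ← R3 + (28/23)·R2: [0, 0, -36/23, -112/23]
R4 ← R4 + (22/23)·R2: [0, 0, -117/23, -364/23]
R5 ← R5 + (7/69)·R2: [0, 0, -3/23, -28/69]
R4 ← R4 − (13/4)·R3: [0, 0, 0, 0]
R5 ← R5 − (1/12)·R3: [0, 0, 0, 0]
Echelon form has 3 nonzero rows, so rank(P) = 3.

3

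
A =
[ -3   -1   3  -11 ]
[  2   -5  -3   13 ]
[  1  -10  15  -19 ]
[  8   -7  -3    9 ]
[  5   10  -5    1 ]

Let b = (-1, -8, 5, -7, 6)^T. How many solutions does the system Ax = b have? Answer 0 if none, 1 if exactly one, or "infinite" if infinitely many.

0

Row reduce the augmented matrix [A | b].
R2 ← R2 + (2/3)·R1: [0, -17/3, -1, 17/3, -26/3]
R3 ← R3 + (1/3)·R1: [0, -31/3, 16, -68/3, 14/3]
R4 ← R4 + (8/3)·R1: [0, -29/3, 5, -61/3, -29/3]
R5 ← R5 + (5/3)·R1: [0, 25/3, 0, -52/3, 13/3]
R3 ← R3 − (31/17)·R2: [0, 0, 303/17, -33, 348/17]
R4 ← R4 − (29/17)·R2: [0, 0, 114/17, -30, 87/17]
R5 ← R5 + (25/17)·R2: [0, 0, -25/17, -9, -143/17]
R4 ← R4 − (38/101)·R3: [0, 0, 0, -1776/101, -261/101]
R5 ← R5 + (25/303)·R3: [0, 0, 0, -1184/101, -679/101]
R5 ← R5 − (2/3)·R4: [0, 0, 0, 0, -5]
The echelon form has 5 nonzero rows; the last pivot sits in the augmented column, so rank(A) = 4 but rank([A|b]) = 5.
Since the ranks differ, the system is inconsistent.
It has no solutions.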